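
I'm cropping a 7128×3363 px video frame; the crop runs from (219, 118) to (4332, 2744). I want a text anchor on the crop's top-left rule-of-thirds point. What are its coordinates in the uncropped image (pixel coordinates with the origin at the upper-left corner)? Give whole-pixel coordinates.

(1590, 993)

Crop width = 4332 − 219 = 4113 px; one third is 1371.00 px.
Crop height = 2744 − 118 = 2626 px; one third is 875.33 px.
The top-left point is one-third across and one-third down within the crop:
x = 219 + 1 × 1371.00 ≈ 1590; y = 118 + 1 × 875.33 ≈ 993.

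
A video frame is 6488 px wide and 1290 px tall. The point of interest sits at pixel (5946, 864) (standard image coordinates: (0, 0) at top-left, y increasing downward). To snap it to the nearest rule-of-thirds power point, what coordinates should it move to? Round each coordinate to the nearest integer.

Third lines: x ∈ {2163, 4325}, y ∈ {430, 860}.
5946 is closer to x = 4325; 864 is closer to y = 860.
So the nearest intersection is the lower-right power point.

x = 4325 px, y = 860 px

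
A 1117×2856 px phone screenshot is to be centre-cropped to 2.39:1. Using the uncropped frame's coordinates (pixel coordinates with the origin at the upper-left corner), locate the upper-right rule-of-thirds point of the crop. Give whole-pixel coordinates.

1117/2856 < 2.39/1, so the 2.39:1 crop keeps the full width 1117 and trims height to 1117 × 1/2.39 = 467.36 px.
Top offset = (2856 − 467.36)/2 = 1194.32 px; left offset = 0.
Upper-right is two-thirds across and one-third down within the crop:
x = 0.00 + 2 × 1117.00/3 ≈ 745; y = 1194.32 + 1 × 467.36/3 ≈ 1350.

(745, 1350)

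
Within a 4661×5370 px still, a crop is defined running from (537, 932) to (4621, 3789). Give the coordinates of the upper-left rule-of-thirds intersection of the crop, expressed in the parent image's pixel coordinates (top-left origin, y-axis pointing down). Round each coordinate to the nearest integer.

x = 1898 px, y = 1884 px

Crop width = 4621 − 537 = 4084 px; one third is 1361.33 px.
Crop height = 3789 − 932 = 2857 px; one third is 952.33 px.
The upper-left point is one-third across and one-third down within the crop:
x = 537 + 1 × 1361.33 ≈ 1898; y = 932 + 1 × 952.33 ≈ 1884.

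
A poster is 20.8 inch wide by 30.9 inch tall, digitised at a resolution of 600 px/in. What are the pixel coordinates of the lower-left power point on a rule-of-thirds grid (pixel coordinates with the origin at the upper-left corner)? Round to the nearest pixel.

In pixels the canvas is 20.8 × 600 = 12480 wide and 30.9 × 600 = 18540 tall.
The lower-left point is one-third across and two-thirds down:
x = 1 × 12480/3 ≈ 4160; y = 2 × 18540/3 ≈ 12360.

x = 4160 px, y = 12360 px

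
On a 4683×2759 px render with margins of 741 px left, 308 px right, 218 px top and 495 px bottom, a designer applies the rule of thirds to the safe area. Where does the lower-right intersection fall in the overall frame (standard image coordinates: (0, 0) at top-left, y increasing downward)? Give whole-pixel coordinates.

(3164, 1582)

Content width = 4683 − 741 − 308 = 3634 px; content height = 2759 − 218 − 495 = 2046 px.
Lower-right is two-thirds across and two-thirds down within the safe area.
x = 741 + 2 × 3634/3 = 741 + 2422.67 ≈ 3164
y = 218 + 2 × 2046/3 = 218 + 1364.00 ≈ 1582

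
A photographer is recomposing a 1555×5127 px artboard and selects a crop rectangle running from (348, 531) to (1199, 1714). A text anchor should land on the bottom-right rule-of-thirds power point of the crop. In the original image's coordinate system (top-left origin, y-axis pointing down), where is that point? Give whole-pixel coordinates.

Crop width = 1199 − 348 = 851 px; one third is 283.67 px.
Crop height = 1714 − 531 = 1183 px; one third is 394.33 px.
The bottom-right point is two-thirds across and two-thirds down within the crop:
x = 348 + 2 × 283.67 ≈ 915; y = 531 + 2 × 394.33 ≈ 1320.

x = 915 px, y = 1320 px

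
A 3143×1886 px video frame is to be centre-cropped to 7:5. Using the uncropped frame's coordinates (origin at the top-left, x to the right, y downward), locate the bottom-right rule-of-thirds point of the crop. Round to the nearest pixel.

(2012, 1257)

3143/1886 > 7/5, so the 7:5 crop keeps the full height 1886 and trims width to 1886 × 7/5 = 2640.40 px.
Left offset = (3143 − 2640.40)/2 = 251.30 px; top offset = 0.
Bottom-right is two-thirds across and two-thirds down within the crop:
x = 251.30 + 2 × 2640.40/3 ≈ 2012; y = 0.00 + 2 × 1886.00/3 ≈ 1257.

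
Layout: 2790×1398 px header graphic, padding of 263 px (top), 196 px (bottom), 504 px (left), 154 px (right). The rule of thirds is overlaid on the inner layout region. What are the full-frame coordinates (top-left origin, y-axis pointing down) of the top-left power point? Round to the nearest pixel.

Content width = 2790 − 504 − 154 = 2132 px; content height = 1398 − 263 − 196 = 939 px.
Top-left is one-third across and one-third down within the inner layout region.
x = 504 + 1 × 2132/3 = 504 + 710.67 ≈ 1215
y = 263 + 1 × 939/3 = 263 + 313.00 ≈ 576

x = 1215 px, y = 576 px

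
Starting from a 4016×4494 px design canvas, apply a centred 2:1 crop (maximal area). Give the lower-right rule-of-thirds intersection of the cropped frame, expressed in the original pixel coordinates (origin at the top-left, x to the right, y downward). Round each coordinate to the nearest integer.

x = 2677 px, y = 2582 px

4016/4494 < 2/1, so the 2:1 crop keeps the full width 4016 and trims height to 4016 × 1/2 = 2008.00 px.
Top offset = (4494 − 2008.00)/2 = 1243.00 px; left offset = 0.
Lower-right is two-thirds across and two-thirds down within the crop:
x = 0.00 + 2 × 4016.00/3 ≈ 2677; y = 1243.00 + 2 × 2008.00/3 ≈ 2582.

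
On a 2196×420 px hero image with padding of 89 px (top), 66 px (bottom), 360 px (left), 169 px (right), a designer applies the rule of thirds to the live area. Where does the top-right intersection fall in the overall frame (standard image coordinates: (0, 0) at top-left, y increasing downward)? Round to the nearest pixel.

Content width = 2196 − 360 − 169 = 1667 px; content height = 420 − 89 − 66 = 265 px.
Top-right is two-thirds across and one-third down within the live area.
x = 360 + 2 × 1667/3 = 360 + 1111.33 ≈ 1471
y = 89 + 1 × 265/3 = 89 + 88.33 ≈ 177

x = 1471 px, y = 177 px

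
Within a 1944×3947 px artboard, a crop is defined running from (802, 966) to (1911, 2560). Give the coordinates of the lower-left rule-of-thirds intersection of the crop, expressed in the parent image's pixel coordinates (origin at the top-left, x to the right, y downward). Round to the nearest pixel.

Crop width = 1911 − 802 = 1109 px; one third is 369.67 px.
Crop height = 2560 − 966 = 1594 px; one third is 531.33 px.
The lower-left point is one-third across and two-thirds down within the crop:
x = 802 + 1 × 369.67 ≈ 1172; y = 966 + 2 × 531.33 ≈ 2029.

x = 1172 px, y = 2029 px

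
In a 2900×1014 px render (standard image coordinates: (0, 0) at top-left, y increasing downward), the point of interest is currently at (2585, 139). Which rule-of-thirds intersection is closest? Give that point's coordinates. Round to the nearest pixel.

Third lines: x ∈ {967, 1933}, y ∈ {338, 676}.
2585 is closer to x = 1933; 139 is closer to y = 338.
So the nearest intersection is the upper-right power point.

(1933, 338)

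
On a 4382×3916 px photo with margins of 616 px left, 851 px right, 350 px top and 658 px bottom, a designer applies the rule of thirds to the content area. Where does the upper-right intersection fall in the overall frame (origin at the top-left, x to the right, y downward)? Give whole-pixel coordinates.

Content width = 4382 − 616 − 851 = 2915 px; content height = 3916 − 350 − 658 = 2908 px.
Upper-right is two-thirds across and one-third down within the content area.
x = 616 + 2 × 2915/3 = 616 + 1943.33 ≈ 2559
y = 350 + 1 × 2908/3 = 350 + 969.33 ≈ 1319

(2559, 1319)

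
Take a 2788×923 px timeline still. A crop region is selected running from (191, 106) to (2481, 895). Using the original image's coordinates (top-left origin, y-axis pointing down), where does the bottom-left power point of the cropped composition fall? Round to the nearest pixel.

x = 954 px, y = 632 px

Crop width = 2481 − 191 = 2290 px; one third is 763.33 px.
Crop height = 895 − 106 = 789 px; one third is 263.00 px.
The bottom-left point is one-third across and two-thirds down within the crop:
x = 191 + 1 × 763.33 ≈ 954; y = 106 + 2 × 263.00 ≈ 632.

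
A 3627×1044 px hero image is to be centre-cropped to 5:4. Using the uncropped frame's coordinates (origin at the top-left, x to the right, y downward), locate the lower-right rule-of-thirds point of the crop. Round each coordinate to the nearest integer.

3627/1044 > 5/4, so the 5:4 crop keeps the full height 1044 and trims width to 1044 × 5/4 = 1305.00 px.
Left offset = (3627 − 1305.00)/2 = 1161.00 px; top offset = 0.
Lower-right is two-thirds across and two-thirds down within the crop:
x = 1161.00 + 2 × 1305.00/3 ≈ 2031; y = 0.00 + 2 × 1044.00/3 ≈ 696.

(2031, 696)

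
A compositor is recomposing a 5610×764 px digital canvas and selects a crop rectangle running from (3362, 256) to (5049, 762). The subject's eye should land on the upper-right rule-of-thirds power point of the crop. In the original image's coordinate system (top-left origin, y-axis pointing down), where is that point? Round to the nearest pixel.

Crop width = 5049 − 3362 = 1687 px; one third is 562.33 px.
Crop height = 762 − 256 = 506 px; one third is 168.67 px.
The upper-right point is two-thirds across and one-third down within the crop:
x = 3362 + 2 × 562.33 ≈ 4487; y = 256 + 1 × 168.67 ≈ 425.

x = 4487 px, y = 425 px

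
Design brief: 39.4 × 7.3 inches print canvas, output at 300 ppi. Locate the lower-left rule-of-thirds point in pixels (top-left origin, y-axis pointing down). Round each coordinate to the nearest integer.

In pixels the canvas is 39.4 × 300 = 11820 wide and 7.3 × 300 = 2190 tall.
The lower-left point is one-third across and two-thirds down:
x = 1 × 11820/3 ≈ 3940; y = 2 × 2190/3 ≈ 1460.

x = 3940 px, y = 1460 px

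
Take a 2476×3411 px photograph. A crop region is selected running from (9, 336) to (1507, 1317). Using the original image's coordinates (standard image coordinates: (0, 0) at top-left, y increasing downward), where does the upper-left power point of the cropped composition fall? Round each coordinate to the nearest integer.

(508, 663)

Crop width = 1507 − 9 = 1498 px; one third is 499.33 px.
Crop height = 1317 − 336 = 981 px; one third is 327.00 px.
The upper-left point is one-third across and one-third down within the crop:
x = 9 + 1 × 499.33 ≈ 508; y = 336 + 1 × 327.00 ≈ 663.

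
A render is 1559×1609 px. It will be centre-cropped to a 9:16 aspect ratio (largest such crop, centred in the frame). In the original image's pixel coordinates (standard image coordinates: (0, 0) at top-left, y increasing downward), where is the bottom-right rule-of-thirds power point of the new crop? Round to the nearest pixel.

1559/1609 > 9/16, so the 9:16 crop keeps the full height 1609 and trims width to 1609 × 9/16 = 905.06 px.
Left offset = (1559 − 905.06)/2 = 326.97 px; top offset = 0.
Bottom-right is two-thirds across and two-thirds down within the crop:
x = 326.97 + 2 × 905.06/3 ≈ 930; y = 0.00 + 2 × 1609.00/3 ≈ 1073.

(930, 1073)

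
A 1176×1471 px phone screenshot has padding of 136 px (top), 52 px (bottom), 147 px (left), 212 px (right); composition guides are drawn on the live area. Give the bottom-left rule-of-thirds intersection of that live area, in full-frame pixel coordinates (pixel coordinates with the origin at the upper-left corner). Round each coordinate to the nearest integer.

(419, 991)

Content width = 1176 − 147 − 212 = 817 px; content height = 1471 − 136 − 52 = 1283 px.
Bottom-left is one-third across and two-thirds down within the live area.
x = 147 + 1 × 817/3 = 147 + 272.33 ≈ 419
y = 136 + 2 × 1283/3 = 136 + 855.33 ≈ 991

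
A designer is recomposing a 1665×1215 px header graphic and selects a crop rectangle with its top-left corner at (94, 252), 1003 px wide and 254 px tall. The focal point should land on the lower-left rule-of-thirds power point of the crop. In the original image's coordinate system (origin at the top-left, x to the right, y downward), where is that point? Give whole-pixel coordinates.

(428, 421)

One third of the crop width 1003 is 334.33 px.
One third of the crop height 254 is 84.67 px.
The lower-left point is one-third across and two-thirds down within the crop:
x = 94 + 1 × 334.33 ≈ 428; y = 252 + 2 × 84.67 ≈ 421.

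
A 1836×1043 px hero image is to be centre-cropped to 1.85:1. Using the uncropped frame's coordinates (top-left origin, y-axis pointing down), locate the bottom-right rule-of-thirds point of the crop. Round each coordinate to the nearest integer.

1836/1043 < 1.85/1, so the 1.85:1 crop keeps the full width 1836 and trims height to 1836 × 1/1.85 = 992.43 px.
Top offset = (1043 − 992.43)/2 = 25.28 px; left offset = 0.
Bottom-right is two-thirds across and two-thirds down within the crop:
x = 0.00 + 2 × 1836.00/3 ≈ 1224; y = 25.28 + 2 × 992.43/3 ≈ 687.

x = 1224 px, y = 687 px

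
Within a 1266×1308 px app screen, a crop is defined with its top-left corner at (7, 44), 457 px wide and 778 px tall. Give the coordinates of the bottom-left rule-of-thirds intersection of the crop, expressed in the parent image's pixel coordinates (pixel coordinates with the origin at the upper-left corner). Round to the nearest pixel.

x = 159 px, y = 563 px

One third of the crop width 457 is 152.33 px.
One third of the crop height 778 is 259.33 px.
The bottom-left point is one-third across and two-thirds down within the crop:
x = 7 + 1 × 152.33 ≈ 159; y = 44 + 2 × 259.33 ≈ 563.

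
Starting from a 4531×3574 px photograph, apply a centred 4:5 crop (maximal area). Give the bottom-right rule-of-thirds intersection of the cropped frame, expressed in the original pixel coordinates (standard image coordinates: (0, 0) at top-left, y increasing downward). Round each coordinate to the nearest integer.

(2742, 2383)

4531/3574 > 4/5, so the 4:5 crop keeps the full height 3574 and trims width to 3574 × 4/5 = 2859.20 px.
Left offset = (4531 − 2859.20)/2 = 835.90 px; top offset = 0.
Bottom-right is two-thirds across and two-thirds down within the crop:
x = 835.90 + 2 × 2859.20/3 ≈ 2742; y = 0.00 + 2 × 3574.00/3 ≈ 2383.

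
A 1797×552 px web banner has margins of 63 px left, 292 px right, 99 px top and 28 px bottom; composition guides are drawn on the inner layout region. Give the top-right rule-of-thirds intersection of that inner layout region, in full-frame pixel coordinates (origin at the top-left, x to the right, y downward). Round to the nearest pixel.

x = 1024 px, y = 241 px

Content width = 1797 − 63 − 292 = 1442 px; content height = 552 − 99 − 28 = 425 px.
Top-right is two-thirds across and one-third down within the inner layout region.
x = 63 + 2 × 1442/3 = 63 + 961.33 ≈ 1024
y = 99 + 1 × 425/3 = 99 + 141.67 ≈ 241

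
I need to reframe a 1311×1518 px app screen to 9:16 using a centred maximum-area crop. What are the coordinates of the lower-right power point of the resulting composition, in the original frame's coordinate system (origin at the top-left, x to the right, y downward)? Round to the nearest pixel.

x = 798 px, y = 1012 px

1311/1518 > 9/16, so the 9:16 crop keeps the full height 1518 and trims width to 1518 × 9/16 = 853.88 px.
Left offset = (1311 − 853.88)/2 = 228.56 px; top offset = 0.
Lower-right is two-thirds across and two-thirds down within the crop:
x = 228.56 + 2 × 853.88/3 ≈ 798; y = 0.00 + 2 × 1518.00/3 ≈ 1012.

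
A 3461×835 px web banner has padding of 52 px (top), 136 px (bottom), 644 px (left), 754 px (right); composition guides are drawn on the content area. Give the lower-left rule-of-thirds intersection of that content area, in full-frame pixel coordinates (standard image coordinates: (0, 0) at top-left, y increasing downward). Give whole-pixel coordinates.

Content width = 3461 − 644 − 754 = 2063 px; content height = 835 − 52 − 136 = 647 px.
Lower-left is one-third across and two-thirds down within the content area.
x = 644 + 1 × 2063/3 = 644 + 687.67 ≈ 1332
y = 52 + 2 × 647/3 = 52 + 431.33 ≈ 483

(1332, 483)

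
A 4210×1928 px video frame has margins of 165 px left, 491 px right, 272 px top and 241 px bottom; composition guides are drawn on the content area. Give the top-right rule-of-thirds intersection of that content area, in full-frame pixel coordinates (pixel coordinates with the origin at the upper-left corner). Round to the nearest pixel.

Content width = 4210 − 165 − 491 = 3554 px; content height = 1928 − 272 − 241 = 1415 px.
Top-right is two-thirds across and one-third down within the content area.
x = 165 + 2 × 3554/3 = 165 + 2369.33 ≈ 2534
y = 272 + 1 × 1415/3 = 272 + 471.67 ≈ 744

x = 2534 px, y = 744 px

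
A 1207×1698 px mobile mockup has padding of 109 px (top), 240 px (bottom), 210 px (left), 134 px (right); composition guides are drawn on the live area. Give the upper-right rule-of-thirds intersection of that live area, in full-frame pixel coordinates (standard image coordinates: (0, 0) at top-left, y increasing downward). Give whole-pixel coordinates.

Content width = 1207 − 210 − 134 = 863 px; content height = 1698 − 109 − 240 = 1349 px.
Upper-right is two-thirds across and one-third down within the live area.
x = 210 + 2 × 863/3 = 210 + 575.33 ≈ 785
y = 109 + 1 × 1349/3 = 109 + 449.67 ≈ 559

x = 785 px, y = 559 px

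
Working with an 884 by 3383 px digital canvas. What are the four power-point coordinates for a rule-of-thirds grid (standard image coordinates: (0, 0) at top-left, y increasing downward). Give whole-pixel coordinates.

(295, 1128), (589, 1128), (295, 2255), (589, 2255)

One third of 884 is 294.67; one third of 3383 is 1127.67.
Vertical third lines at x = 295 and x = 589; horizontal third lines at y = 1128 and y = 2255.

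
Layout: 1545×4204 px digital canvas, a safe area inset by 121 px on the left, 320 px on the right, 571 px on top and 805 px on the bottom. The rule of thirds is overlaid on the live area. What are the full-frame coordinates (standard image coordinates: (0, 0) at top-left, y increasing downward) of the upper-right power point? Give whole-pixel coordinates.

Content width = 1545 − 121 − 320 = 1104 px; content height = 4204 − 571 − 805 = 2828 px.
Upper-right is two-thirds across and one-third down within the live area.
x = 121 + 2 × 1104/3 = 121 + 736.00 ≈ 857
y = 571 + 1 × 2828/3 = 571 + 942.67 ≈ 1514

(857, 1514)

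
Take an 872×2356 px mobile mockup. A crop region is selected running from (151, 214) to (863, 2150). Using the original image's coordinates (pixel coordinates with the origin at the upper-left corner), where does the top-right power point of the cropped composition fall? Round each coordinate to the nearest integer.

(626, 859)

Crop width = 863 − 151 = 712 px; one third is 237.33 px.
Crop height = 2150 − 214 = 1936 px; one third is 645.33 px.
The top-right point is two-thirds across and one-third down within the crop:
x = 151 + 2 × 237.33 ≈ 626; y = 214 + 1 × 645.33 ≈ 859.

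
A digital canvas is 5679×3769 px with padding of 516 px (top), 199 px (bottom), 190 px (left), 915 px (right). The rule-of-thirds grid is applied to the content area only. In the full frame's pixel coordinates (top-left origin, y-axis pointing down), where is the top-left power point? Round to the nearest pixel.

Content width = 5679 − 190 − 915 = 4574 px; content height = 3769 − 516 − 199 = 3054 px.
Top-left is one-third across and one-third down within the content area.
x = 190 + 1 × 4574/3 = 190 + 1524.67 ≈ 1715
y = 516 + 1 × 3054/3 = 516 + 1018.00 ≈ 1534

x = 1715 px, y = 1534 px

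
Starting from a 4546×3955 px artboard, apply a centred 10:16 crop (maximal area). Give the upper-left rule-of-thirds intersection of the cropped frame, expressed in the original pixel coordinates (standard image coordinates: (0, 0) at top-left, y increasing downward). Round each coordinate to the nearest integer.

4546/3955 > 10/16, so the 10:16 crop keeps the full height 3955 and trims width to 3955 × 10/16 = 2471.88 px.
Left offset = (4546 − 2471.88)/2 = 1037.06 px; top offset = 0.
Upper-left is one-third across and one-third down within the crop:
x = 1037.06 + 1 × 2471.88/3 ≈ 1861; y = 0.00 + 1 × 3955.00/3 ≈ 1318.

x = 1861 px, y = 1318 px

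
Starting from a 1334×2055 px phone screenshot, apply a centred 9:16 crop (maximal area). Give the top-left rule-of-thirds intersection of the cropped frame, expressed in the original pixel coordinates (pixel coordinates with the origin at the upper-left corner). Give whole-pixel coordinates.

1334/2055 > 9/16, so the 9:16 crop keeps the full height 2055 and trims width to 2055 × 9/16 = 1155.94 px.
Left offset = (1334 − 1155.94)/2 = 89.03 px; top offset = 0.
Top-left is one-third across and one-third down within the crop:
x = 89.03 + 1 × 1155.94/3 ≈ 474; y = 0.00 + 1 × 2055.00/3 ≈ 685.

(474, 685)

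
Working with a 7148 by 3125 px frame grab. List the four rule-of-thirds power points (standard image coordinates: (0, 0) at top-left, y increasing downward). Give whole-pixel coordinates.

(2383, 1042), (4765, 1042), (2383, 2083), (4765, 2083)

One third of 7148 is 2382.67; one third of 3125 is 1041.67.
Vertical third lines at x = 2383 and x = 4765; horizontal third lines at y = 1042 and y = 2083.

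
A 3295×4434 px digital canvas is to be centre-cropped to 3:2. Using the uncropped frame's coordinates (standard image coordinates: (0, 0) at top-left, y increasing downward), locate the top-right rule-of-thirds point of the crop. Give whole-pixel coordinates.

x = 2197 px, y = 1851 px

3295/4434 < 3/2, so the 3:2 crop keeps the full width 3295 and trims height to 3295 × 2/3 = 2196.67 px.
Top offset = (4434 − 2196.67)/2 = 1118.67 px; left offset = 0.
Top-right is two-thirds across and one-third down within the crop:
x = 0.00 + 2 × 3295.00/3 ≈ 2197; y = 1118.67 + 1 × 2196.67/3 ≈ 1851.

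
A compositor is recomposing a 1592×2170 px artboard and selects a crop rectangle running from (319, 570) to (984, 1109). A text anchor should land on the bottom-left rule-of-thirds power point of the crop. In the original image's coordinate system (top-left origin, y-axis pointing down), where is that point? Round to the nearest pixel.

x = 541 px, y = 929 px

Crop width = 984 − 319 = 665 px; one third is 221.67 px.
Crop height = 1109 − 570 = 539 px; one third is 179.67 px.
The bottom-left point is one-third across and two-thirds down within the crop:
x = 319 + 1 × 221.67 ≈ 541; y = 570 + 2 × 179.67 ≈ 929.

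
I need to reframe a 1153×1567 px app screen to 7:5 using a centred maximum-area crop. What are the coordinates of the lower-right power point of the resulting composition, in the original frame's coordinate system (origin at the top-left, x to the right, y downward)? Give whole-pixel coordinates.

x = 769 px, y = 921 px

1153/1567 < 7/5, so the 7:5 crop keeps the full width 1153 and trims height to 1153 × 5/7 = 823.57 px.
Top offset = (1567 − 823.57)/2 = 371.71 px; left offset = 0.
Lower-right is two-thirds across and two-thirds down within the crop:
x = 0.00 + 2 × 1153.00/3 ≈ 769; y = 371.71 + 2 × 823.57/3 ≈ 921.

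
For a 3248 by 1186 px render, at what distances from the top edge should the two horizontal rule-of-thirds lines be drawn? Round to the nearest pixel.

1186 / 3 = 395.33, so the horizontal lines sit at one and two thirds of 1186.

395 px and 791 px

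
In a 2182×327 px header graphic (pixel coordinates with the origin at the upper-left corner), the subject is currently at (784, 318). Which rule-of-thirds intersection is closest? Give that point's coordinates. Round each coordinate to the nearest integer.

Third lines: x ∈ {727, 1455}, y ∈ {109, 218}.
784 is closer to x = 727; 318 is closer to y = 218.
So the nearest intersection is the lower-left power point.

x = 727 px, y = 218 px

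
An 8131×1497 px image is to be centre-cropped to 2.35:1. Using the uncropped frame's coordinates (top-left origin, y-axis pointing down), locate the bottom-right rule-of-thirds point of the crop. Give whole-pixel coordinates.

8131/1497 > 2.35/1, so the 2.35:1 crop keeps the full height 1497 and trims width to 1497 × 2.35/1 = 3517.95 px.
Left offset = (8131 − 3517.95)/2 = 2306.52 px; top offset = 0.
Bottom-right is two-thirds across and two-thirds down within the crop:
x = 2306.52 + 2 × 3517.95/3 ≈ 4652; y = 0.00 + 2 × 1497.00/3 ≈ 998.

(4652, 998)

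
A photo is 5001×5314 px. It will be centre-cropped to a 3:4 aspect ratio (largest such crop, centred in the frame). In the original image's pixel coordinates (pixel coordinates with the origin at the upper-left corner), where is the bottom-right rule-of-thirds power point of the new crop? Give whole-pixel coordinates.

x = 3165 px, y = 3543 px

5001/5314 > 3/4, so the 3:4 crop keeps the full height 5314 and trims width to 5314 × 3/4 = 3985.50 px.
Left offset = (5001 − 3985.50)/2 = 507.75 px; top offset = 0.
Bottom-right is two-thirds across and two-thirds down within the crop:
x = 507.75 + 2 × 3985.50/3 ≈ 3165; y = 0.00 + 2 × 5314.00/3 ≈ 3543.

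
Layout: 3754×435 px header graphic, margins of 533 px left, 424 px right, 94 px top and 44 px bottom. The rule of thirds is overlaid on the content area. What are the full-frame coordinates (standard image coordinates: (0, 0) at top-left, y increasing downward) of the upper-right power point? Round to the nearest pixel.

(2398, 193)

Content width = 3754 − 533 − 424 = 2797 px; content height = 435 − 94 − 44 = 297 px.
Upper-right is two-thirds across and one-third down within the content area.
x = 533 + 2 × 2797/3 = 533 + 1864.67 ≈ 2398
y = 94 + 1 × 297/3 = 94 + 99.00 ≈ 193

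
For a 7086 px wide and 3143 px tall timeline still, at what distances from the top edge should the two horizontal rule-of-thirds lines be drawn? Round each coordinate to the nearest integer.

1048 px and 2095 px

3143 / 3 = 1047.67, so the horizontal lines sit at one and two thirds of 3143.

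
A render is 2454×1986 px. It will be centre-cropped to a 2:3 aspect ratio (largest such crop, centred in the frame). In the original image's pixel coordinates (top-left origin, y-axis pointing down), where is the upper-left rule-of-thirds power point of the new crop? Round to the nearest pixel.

2454/1986 > 2/3, so the 2:3 crop keeps the full height 1986 and trims width to 1986 × 2/3 = 1324.00 px.
Left offset = (2454 − 1324.00)/2 = 565.00 px; top offset = 0.
Upper-left is one-third across and one-third down within the crop:
x = 565.00 + 1 × 1324.00/3 ≈ 1006; y = 0.00 + 1 × 1986.00/3 ≈ 662.

x = 1006 px, y = 662 px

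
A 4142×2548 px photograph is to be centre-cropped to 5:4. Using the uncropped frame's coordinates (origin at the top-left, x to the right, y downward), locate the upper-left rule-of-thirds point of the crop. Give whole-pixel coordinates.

4142/2548 > 5/4, so the 5:4 crop keeps the full height 2548 and trims width to 2548 × 5/4 = 3185.00 px.
Left offset = (4142 − 3185.00)/2 = 478.50 px; top offset = 0.
Upper-left is one-third across and one-third down within the crop:
x = 478.50 + 1 × 3185.00/3 ≈ 1540; y = 0.00 + 1 × 2548.00/3 ≈ 849.

x = 1540 px, y = 849 px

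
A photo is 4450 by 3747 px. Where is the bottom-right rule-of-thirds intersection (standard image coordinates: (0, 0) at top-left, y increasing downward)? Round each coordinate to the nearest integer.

x = 2967 px, y = 2498 px

The bottom-right point sits two-thirds of the way across and two-thirds of the way down.
x = 2 × 4450/3 ≈ 2967; y = 2 × 3747/3 ≈ 2498.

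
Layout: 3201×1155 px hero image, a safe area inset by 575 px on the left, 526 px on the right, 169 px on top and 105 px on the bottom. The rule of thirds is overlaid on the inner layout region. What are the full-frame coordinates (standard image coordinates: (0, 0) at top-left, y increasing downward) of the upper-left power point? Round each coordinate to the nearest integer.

Content width = 3201 − 575 − 526 = 2100 px; content height = 1155 − 169 − 105 = 881 px.
Upper-left is one-third across and one-third down within the inner layout region.
x = 575 + 1 × 2100/3 = 575 + 700.00 ≈ 1275
y = 169 + 1 × 881/3 = 169 + 293.67 ≈ 463

(1275, 463)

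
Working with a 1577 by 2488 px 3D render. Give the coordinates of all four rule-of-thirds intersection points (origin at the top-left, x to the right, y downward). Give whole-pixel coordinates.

(526, 829), (1051, 829), (526, 1659), (1051, 1659)

One third of 1577 is 525.67; one third of 2488 is 829.33.
Vertical third lines at x = 526 and x = 1051; horizontal third lines at y = 829 and y = 1659.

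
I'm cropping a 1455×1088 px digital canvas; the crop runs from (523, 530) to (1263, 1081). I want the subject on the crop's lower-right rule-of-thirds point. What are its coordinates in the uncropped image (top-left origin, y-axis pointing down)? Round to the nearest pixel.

Crop width = 1263 − 523 = 740 px; one third is 246.67 px.
Crop height = 1081 − 530 = 551 px; one third is 183.67 px.
The lower-right point is two-thirds across and two-thirds down within the crop:
x = 523 + 2 × 246.67 ≈ 1016; y = 530 + 2 × 183.67 ≈ 897.

x = 1016 px, y = 897 px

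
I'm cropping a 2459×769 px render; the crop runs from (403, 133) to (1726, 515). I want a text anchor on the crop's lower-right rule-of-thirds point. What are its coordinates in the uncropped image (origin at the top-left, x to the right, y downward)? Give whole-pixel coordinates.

x = 1285 px, y = 388 px

Crop width = 1726 − 403 = 1323 px; one third is 441.00 px.
Crop height = 515 − 133 = 382 px; one third is 127.33 px.
The lower-right point is two-thirds across and two-thirds down within the crop:
x = 403 + 2 × 441.00 ≈ 1285; y = 133 + 2 × 127.33 ≈ 388.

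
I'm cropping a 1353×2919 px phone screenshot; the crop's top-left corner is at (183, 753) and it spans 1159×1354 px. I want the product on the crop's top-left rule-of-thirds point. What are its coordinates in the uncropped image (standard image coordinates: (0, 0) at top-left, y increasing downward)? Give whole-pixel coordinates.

One third of the crop width 1159 is 386.33 px.
One third of the crop height 1354 is 451.33 px.
The top-left point is one-third across and one-third down within the crop:
x = 183 + 1 × 386.33 ≈ 569; y = 753 + 1 × 451.33 ≈ 1204.

(569, 1204)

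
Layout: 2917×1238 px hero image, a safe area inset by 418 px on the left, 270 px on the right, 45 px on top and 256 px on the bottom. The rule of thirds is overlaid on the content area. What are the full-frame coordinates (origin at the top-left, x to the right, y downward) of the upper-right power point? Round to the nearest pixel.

(1904, 357)

Content width = 2917 − 418 − 270 = 2229 px; content height = 1238 − 45 − 256 = 937 px.
Upper-right is two-thirds across and one-third down within the content area.
x = 418 + 2 × 2229/3 = 418 + 1486.00 ≈ 1904
y = 45 + 1 × 937/3 = 45 + 312.33 ≈ 357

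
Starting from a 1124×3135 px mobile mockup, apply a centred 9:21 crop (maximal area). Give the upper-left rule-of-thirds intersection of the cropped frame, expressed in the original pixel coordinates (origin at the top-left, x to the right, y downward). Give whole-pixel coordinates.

1124/3135 < 9/21, so the 9:21 crop keeps the full width 1124 and trims height to 1124 × 21/9 = 2622.67 px.
Top offset = (3135 − 2622.67)/2 = 256.17 px; left offset = 0.
Upper-left is one-third across and one-third down within the crop:
x = 0.00 + 1 × 1124.00/3 ≈ 375; y = 256.17 + 1 × 2622.67/3 ≈ 1130.

(375, 1130)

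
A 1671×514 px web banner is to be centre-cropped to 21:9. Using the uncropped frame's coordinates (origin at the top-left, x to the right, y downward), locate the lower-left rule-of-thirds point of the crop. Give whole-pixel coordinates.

(636, 343)

1671/514 > 21/9, so the 21:9 crop keeps the full height 514 and trims width to 514 × 21/9 = 1199.33 px.
Left offset = (1671 − 1199.33)/2 = 235.83 px; top offset = 0.
Lower-left is one-third across and two-thirds down within the crop:
x = 235.83 + 1 × 1199.33/3 ≈ 636; y = 0.00 + 2 × 514.00/3 ≈ 343.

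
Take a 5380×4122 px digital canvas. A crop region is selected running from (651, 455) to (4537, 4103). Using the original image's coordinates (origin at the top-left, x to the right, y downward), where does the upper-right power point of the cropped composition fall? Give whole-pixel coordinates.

x = 3242 px, y = 1671 px

Crop width = 4537 − 651 = 3886 px; one third is 1295.33 px.
Crop height = 4103 − 455 = 3648 px; one third is 1216.00 px.
The upper-right point is two-thirds across and one-third down within the crop:
x = 651 + 2 × 1295.33 ≈ 3242; y = 455 + 1 × 1216.00 ≈ 1671.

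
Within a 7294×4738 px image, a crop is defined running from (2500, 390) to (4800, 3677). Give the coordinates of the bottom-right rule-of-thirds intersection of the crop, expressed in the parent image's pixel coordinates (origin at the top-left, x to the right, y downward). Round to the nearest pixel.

Crop width = 4800 − 2500 = 2300 px; one third is 766.67 px.
Crop height = 3677 − 390 = 3287 px; one third is 1095.67 px.
The bottom-right point is two-thirds across and two-thirds down within the crop:
x = 2500 + 2 × 766.67 ≈ 4033; y = 390 + 2 × 1095.67 ≈ 2581.

x = 4033 px, y = 2581 px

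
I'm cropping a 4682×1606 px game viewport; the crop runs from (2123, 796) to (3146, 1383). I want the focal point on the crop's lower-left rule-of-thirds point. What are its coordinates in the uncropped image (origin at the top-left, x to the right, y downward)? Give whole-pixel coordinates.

x = 2464 px, y = 1187 px

Crop width = 3146 − 2123 = 1023 px; one third is 341.00 px.
Crop height = 1383 − 796 = 587 px; one third is 195.67 px.
The lower-left point is one-third across and two-thirds down within the crop:
x = 2123 + 1 × 341.00 ≈ 2464; y = 796 + 2 × 195.67 ≈ 1187.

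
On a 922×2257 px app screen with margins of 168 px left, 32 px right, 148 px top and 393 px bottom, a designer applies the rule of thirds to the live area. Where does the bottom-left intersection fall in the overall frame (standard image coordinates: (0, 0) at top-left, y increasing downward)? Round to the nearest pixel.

Content width = 922 − 168 − 32 = 722 px; content height = 2257 − 148 − 393 = 1716 px.
Bottom-left is one-third across and two-thirds down within the live area.
x = 168 + 1 × 722/3 = 168 + 240.67 ≈ 409
y = 148 + 2 × 1716/3 = 148 + 1144.00 ≈ 1292

(409, 1292)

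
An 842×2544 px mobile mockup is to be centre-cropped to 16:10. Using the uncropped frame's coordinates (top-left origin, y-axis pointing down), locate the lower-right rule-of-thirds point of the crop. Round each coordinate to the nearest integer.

(561, 1360)

842/2544 < 16/10, so the 16:10 crop keeps the full width 842 and trims height to 842 × 10/16 = 526.25 px.
Top offset = (2544 − 526.25)/2 = 1008.88 px; left offset = 0.
Lower-right is two-thirds across and two-thirds down within the crop:
x = 0.00 + 2 × 842.00/3 ≈ 561; y = 1008.88 + 2 × 526.25/3 ≈ 1360.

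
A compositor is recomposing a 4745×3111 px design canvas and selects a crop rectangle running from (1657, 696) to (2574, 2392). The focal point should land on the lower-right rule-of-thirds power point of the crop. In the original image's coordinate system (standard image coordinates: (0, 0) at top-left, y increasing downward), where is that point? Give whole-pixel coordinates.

(2268, 1827)

Crop width = 2574 − 1657 = 917 px; one third is 305.67 px.
Crop height = 2392 − 696 = 1696 px; one third is 565.33 px.
The lower-right point is two-thirds across and two-thirds down within the crop:
x = 1657 + 2 × 305.67 ≈ 2268; y = 696 + 2 × 565.33 ≈ 1827.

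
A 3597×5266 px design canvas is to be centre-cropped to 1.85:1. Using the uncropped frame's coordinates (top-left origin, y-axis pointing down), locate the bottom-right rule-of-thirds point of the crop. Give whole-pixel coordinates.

3597/5266 < 1.85/1, so the 1.85:1 crop keeps the full width 3597 and trims height to 3597 × 1/1.85 = 1944.32 px.
Top offset = (5266 − 1944.32)/2 = 1660.84 px; left offset = 0.
Bottom-right is two-thirds across and two-thirds down within the crop:
x = 0.00 + 2 × 3597.00/3 ≈ 2398; y = 1660.84 + 2 × 1944.32/3 ≈ 2957.

(2398, 2957)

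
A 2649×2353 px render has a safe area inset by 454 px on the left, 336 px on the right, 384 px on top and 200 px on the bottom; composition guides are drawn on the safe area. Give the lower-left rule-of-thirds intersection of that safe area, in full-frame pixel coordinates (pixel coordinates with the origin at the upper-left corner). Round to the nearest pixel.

(1074, 1563)

Content width = 2649 − 454 − 336 = 1859 px; content height = 2353 − 384 − 200 = 1769 px.
Lower-left is one-third across and two-thirds down within the safe area.
x = 454 + 1 × 1859/3 = 454 + 619.67 ≈ 1074
y = 384 + 2 × 1769/3 = 384 + 1179.33 ≈ 1563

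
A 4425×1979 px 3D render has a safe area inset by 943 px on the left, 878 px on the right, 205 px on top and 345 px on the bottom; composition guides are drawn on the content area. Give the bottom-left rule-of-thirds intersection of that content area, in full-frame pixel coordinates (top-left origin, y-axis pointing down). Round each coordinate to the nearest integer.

(1811, 1158)

Content width = 4425 − 943 − 878 = 2604 px; content height = 1979 − 205 − 345 = 1429 px.
Bottom-left is one-third across and two-thirds down within the content area.
x = 943 + 1 × 2604/3 = 943 + 868.00 ≈ 1811
y = 205 + 2 × 1429/3 = 205 + 952.67 ≈ 1158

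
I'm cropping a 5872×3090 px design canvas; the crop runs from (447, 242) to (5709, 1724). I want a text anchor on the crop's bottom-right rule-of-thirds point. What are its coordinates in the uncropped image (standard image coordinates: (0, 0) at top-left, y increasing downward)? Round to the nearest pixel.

x = 3955 px, y = 1230 px

Crop width = 5709 − 447 = 5262 px; one third is 1754.00 px.
Crop height = 1724 − 242 = 1482 px; one third is 494.00 px.
The bottom-right point is two-thirds across and two-thirds down within the crop:
x = 447 + 2 × 1754.00 ≈ 3955; y = 242 + 2 × 494.00 ≈ 1230.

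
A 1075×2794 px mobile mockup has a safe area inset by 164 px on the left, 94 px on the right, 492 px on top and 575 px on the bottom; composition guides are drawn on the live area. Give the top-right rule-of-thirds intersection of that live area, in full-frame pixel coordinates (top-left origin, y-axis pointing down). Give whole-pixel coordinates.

Content width = 1075 − 164 − 94 = 817 px; content height = 2794 − 492 − 575 = 1727 px.
Top-right is two-thirds across and one-third down within the live area.
x = 164 + 2 × 817/3 = 164 + 544.67 ≈ 709
y = 492 + 1 × 1727/3 = 492 + 575.67 ≈ 1068

x = 709 px, y = 1068 px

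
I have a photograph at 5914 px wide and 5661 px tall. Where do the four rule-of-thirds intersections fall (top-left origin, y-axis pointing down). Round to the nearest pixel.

(1971, 1887), (3943, 1887), (1971, 3774), (3943, 3774)

One third of 5914 is 1971.33; one third of 5661 is 1887.
Vertical third lines at x = 1971 and x = 3943; horizontal third lines at y = 1887 and y = 3774.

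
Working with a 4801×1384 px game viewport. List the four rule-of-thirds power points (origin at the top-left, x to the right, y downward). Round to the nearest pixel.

One third of 4801 is 1600.33; one third of 1384 is 461.33.
Vertical third lines at x = 1600 and x = 3201; horizontal third lines at y = 461 and y = 923.

(1600, 461), (3201, 461), (1600, 923), (3201, 923)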